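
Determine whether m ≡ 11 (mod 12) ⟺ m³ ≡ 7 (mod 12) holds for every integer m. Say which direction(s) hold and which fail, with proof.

(⟹) This fails: take m = 11. Then 11 ≡ 11 (mod 12), but 11³ = 1331 ≡ 11 (mod 12), not 7.

(⟸) This fails: take m = 7. Then 7³ = 343 ≡ 7 (mod 12), yet 7 ≡ 7 (mod 12), not 11.

Neither direction holds.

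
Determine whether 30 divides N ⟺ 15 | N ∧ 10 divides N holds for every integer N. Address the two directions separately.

Both directions hold; the statement is true.

(⟹) If 30 ∣ N, write N = 30q. Since 30 = 2·15, N = 15·(2q), so 15 ∣ N; and since 30 = 3·10, N = 10·(3q), so 10 ∣ N.

(⟸) Suppose 15 ∣ N and 10 ∣ N. Any common multiple of 15 and 10 is a multiple of their lcm; here lcm(15, 10) = 15·10/gcd(15, 10) = 150/5 = 30, so 30 ∣ N.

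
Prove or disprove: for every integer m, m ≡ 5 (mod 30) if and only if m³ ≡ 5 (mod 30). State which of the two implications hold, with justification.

Converse. Suppose m³ ≡ 5 (mod 30). The only residue r in {0, …, 29} with r³ ≡ 5 (mod 30) is r = 5, so m ≡ 5 (mod 30).

Forward direction. Suppose m ≡ 5 (mod 30). Write m = 30j + 5. Then (30j + 5)³ = 27000j³ + 13500j² + 2250j + 125 = 30(900j³ + 450j² + 75j + 4) + 5, so m³ ≡ 5 (mod 30).

Both implications hold.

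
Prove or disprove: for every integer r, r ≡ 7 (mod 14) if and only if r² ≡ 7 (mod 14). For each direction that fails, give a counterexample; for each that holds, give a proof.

(⟹) Suppose r ≡ 7 (mod 14). Write r = 14j + 7. Then (14j + 7)² = 196j² + 196j + 49 = 14(14j² + 14j + 3) + 7, so r² ≡ 7 (mod 14).

(⟸) Conversely, suppose r² ≡ 7 (mod 14). The only residue r in {0, …, 13} with r² ≡ 7 (mod 14) is r = 7, so r ≡ 7 (mod 14).

Equivalent; both directions hold.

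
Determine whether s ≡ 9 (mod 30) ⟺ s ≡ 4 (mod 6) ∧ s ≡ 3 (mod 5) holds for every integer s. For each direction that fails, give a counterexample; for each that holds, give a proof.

Neither direction holds.

(⟹) This fails: s = 9 gives 9 ≡ 9 (mod 30) but 9 ≡ 3 (mod 6), so the conjunction on the right does not hold.

(⟸) This fails: s = 28 satisfies both congruences on the right (28 ≡ 4 mod 6 and 28 ≡ 3 mod 5) yet 28 ≡ 28 (mod 30), not 9.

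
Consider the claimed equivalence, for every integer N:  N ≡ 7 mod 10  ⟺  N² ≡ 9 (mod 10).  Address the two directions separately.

(⇒) Suppose N ≡ 7 mod 10. Write N = 10j + 7. Then (10j + 7)² = 100j² + 140j + 49 = 10(10j² + 14j + 4) + 9, so N² ≡ 9 (mod 10).

(⇐) This fails: take N = 3. Then 3² = 9 ≡ 9 (mod 10), yet 3 ≡ 3 (mod 10), not 7.

Only the forward direction holds.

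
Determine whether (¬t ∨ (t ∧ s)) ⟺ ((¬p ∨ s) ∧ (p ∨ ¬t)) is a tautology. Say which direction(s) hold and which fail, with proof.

The forward direction fails; the converse holds.

(⇒) This fails. Under s = T, t = T, p = F, the left side is true but the right side is false.

(⇐) Assume the antecedent. If s is true, ¬t ∨ (t ∧ s) reduces to true regardless of the other variables. If s is false, the antecedent forces (s = F, t = F, p = F), and ¬t ∨ (t ∧ s) holds there. Either way ¬t ∨ (t ∧ s) holds.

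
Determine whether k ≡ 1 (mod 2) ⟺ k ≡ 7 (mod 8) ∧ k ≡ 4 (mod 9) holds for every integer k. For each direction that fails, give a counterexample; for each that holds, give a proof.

(⇒) This fails: k = 1 gives 1 ≡ 1 (mod 2) but 1 ≡ 1 (mod 8), so the conjunction on the right does not hold.

(⇐) Conversely, if k ≡ 7 (mod 8) and k ≡ 4 (mod 9), then by the Chinese remainder theorem k ≡ 31 (mod 72). Since 31 ≡ 1 (mod 2) and 2 ∣ 72, we get k ≡ 1 (mod 2).

Not equivalent: only (⇐) holds.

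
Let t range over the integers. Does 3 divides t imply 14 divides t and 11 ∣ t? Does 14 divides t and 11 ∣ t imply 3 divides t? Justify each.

Forward direction. This fails: take t = 3. Certainly 3 ∣ 3, but 14 ∤ 3.

Converse. This fails: take t = 154. Both 14 ∣ 154 and 11 ∣ 154, yet 154 is not a multiple of 3 (since 154 = 51·3 + 1), so 3 ∤ 154.

Neither implication holds.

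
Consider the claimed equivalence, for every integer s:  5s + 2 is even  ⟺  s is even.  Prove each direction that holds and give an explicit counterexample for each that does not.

(→) Suppose 5s + 2 is even. Since 5 is odd, 5s and s have the same parity, so 5s + 2 ≡ s + 2 (mod 2). As 2 is even, 5s + 2 is even exactly when s is even. Thus s is even.

(←) Conversely, suppose s is even; write s = 2j. Then 5s + 2 = 5·(2j) + 2 = 2·5j + 2, which is even.

Both directions hold; the statement is true.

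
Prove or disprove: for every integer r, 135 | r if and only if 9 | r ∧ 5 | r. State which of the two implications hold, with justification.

(⇒) If 135 ∣ r, write r = 135q. Since 135 = 15·9, r = 9·(15q), so 9 ∣ r; and since 135 = 27·5, r = 5·(27q), so 5 ∣ r.

(⇐) This fails: take r = 45. Both 9 ∣ 45 and 5 ∣ 45, yet 45 is not a multiple of 135 (since 45 = 0·135 + 45), so 135 ∤ 45.

Only the forward direction holds.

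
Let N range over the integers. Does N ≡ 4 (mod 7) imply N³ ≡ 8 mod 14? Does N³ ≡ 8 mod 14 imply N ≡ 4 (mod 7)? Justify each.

(⟹) This fails: take N = 11. Then 11 ≡ 4 (mod 7), but 11³ = 1331 ≡ 1 (mod 14), not 8.

(⟸) This fails: take N = 2. Then 2³ = 8 ≡ 8 (mod 14), yet 2 ≡ 2 (mod 7), not 4.

Neither implication holds.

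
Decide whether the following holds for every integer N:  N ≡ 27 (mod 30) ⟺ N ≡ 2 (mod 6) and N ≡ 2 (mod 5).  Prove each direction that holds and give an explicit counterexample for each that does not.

Both directions fail.

(⇒) This fails: N = 27 gives 27 ≡ 27 (mod 30) but 27 ≡ 3 (mod 6), so the conjunction on the right does not hold.

(⇐) This fails: N = 2 satisfies both congruences on the right (2 ≡ 2 mod 6 and 2 ≡ 2 mod 5) yet 2 ≡ 2 (mod 30), not 27.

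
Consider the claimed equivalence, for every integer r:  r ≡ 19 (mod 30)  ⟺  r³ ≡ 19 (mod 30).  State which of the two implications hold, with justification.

Both directions hold; the statement is true.

(⇒) Suppose r ≡ 19 (mod 30). Write r = 30j + 19. Then (30j + 19)³ = 27000j³ + 51300j² + 32490j + 6859 = 30(900j³ + 1710j² + 1083j + 228) + 19, so r³ ≡ 19 (mod 30).

(⇐) Conversely, suppose r³ ≡ 19 (mod 30). The only residue r in {0, …, 29} with r³ ≡ 19 (mod 30) is r = 19, so r ≡ 19 (mod 30).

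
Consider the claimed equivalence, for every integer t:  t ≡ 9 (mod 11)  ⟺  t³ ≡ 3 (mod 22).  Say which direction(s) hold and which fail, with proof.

[⇒] This fails: take t = 20. Then 20 ≡ 9 (mod 11), but 20³ = 8000 ≡ 14 (mod 22), not 3.

[⇐] Conversely, the residues r modulo 22 with r³ ≡ 3 (mod 22) are exactly {9}, and each is ≡ 9 (mod 11).

Not equivalent: only (⇐) holds.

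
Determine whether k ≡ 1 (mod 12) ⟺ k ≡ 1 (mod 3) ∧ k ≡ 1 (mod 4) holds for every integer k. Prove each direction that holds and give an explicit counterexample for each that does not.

(⟸) If k ≡ 1 (mod 3) and k ≡ 1 (mod 4), then by the Chinese remainder theorem k ≡ 1 (mod 12). This is exactly k ≡ 1 (mod 12).

(⟹) Suppose k ≡ 1 (mod 12); write k = 12j + 1. Since 3 ∣ 12, reducing mod 3 gives k ≡ 1 (mod 3); since 4 ∣ 12, reducing mod 4 gives k ≡ 1 (mod 4).

Equivalent; both directions hold.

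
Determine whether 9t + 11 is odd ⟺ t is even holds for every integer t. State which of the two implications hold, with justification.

Equivalent; both directions hold.

(⇐) Suppose t is even; write t = 2j. Then 9t + 11 = 9·(2j) + 11 = 2·9j + 11, which is odd.

(⇒) Suppose 9t + 11 is odd. Since 9 is odd, 9t and t have the same parity, so 9t + 11 ≡ t + 11 (mod 2). As 11 is odd, 9t + 11 is odd exactly when t is even. Thus t is even.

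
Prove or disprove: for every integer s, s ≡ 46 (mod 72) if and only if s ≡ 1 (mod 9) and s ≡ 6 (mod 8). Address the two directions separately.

Both directions hold; the statement is true.

[⇒] Suppose s ≡ 46 (mod 72); write s = 72j + 46. Since 9 ∣ 72, reducing mod 9 gives s ≡ 46 ≡ 1 (mod 9); since 8 ∣ 72, reducing mod 8 gives s ≡ 46 ≡ 6 (mod 8).

[⇐] Conversely, if s ≡ 1 (mod 9) and s ≡ 6 (mod 8), then by the Chinese remainder theorem s ≡ 46 (mod 72). This is exactly s ≡ 46 (mod 72).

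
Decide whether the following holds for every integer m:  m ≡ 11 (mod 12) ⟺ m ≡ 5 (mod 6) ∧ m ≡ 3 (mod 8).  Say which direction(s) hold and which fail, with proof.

Only the converse holds.

[⇒] This fails: m = 23 gives 23 ≡ 11 (mod 12) but 23 ≡ 7 (mod 8), so the conjunction on the right does not hold.

[⇐] Conversely, if m ≡ 5 (mod 6) and m ≡ 3 (mod 8), then by the Chinese remainder theorem m ≡ 11 (mod 24). Since 11 ≡ 11 (mod 12) and 12 ∣ 24, we get m ≡ 11 (mod 12).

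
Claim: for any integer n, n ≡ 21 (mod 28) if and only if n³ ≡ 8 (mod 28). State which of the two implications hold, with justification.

(⟹) This fails: take n = 21. Then 21 ≡ 21 (mod 28), but 21³ = 9261 ≡ 21 (mod 28), not 8.

(⟸) This fails: take n = 2. Then 2³ = 8 ≡ 8 (mod 28), yet 2 ≡ 2 (mod 28), not 21.

(⇒) fails and (⇐) fails.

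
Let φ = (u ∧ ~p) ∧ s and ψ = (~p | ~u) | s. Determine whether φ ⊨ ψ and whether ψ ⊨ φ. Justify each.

(⇐) This fails. Under p = F, u = F, s = F, the left side is false but the right side is true.

(⇒) Assume the antecedent. If p is true, the antecedent cannot hold. If p is false, (~p | ~u) | s reduces to true regardless of the other variables. Either way (~p | ~u) | s holds.

Not equivalent: only (⇒) holds.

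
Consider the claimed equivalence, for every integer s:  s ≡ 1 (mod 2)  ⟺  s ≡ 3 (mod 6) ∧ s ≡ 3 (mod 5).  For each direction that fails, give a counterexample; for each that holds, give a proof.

Forward direction. This fails: s = 1 gives 1 ≡ 1 (mod 2) but 1 ≡ 1 (mod 6), so the conjunction on the right does not hold.

Converse. If s ≡ 3 (mod 6) and s ≡ 3 (mod 5), then by the Chinese remainder theorem s ≡ 3 (mod 30). Since 3 ≡ 1 (mod 2) and 2 ∣ 30, we get s ≡ 1 (mod 2).

Only the reverse direction holds.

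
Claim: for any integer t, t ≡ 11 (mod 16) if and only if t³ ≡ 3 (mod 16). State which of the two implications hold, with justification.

Both implications hold.

[⇐] Suppose t³ ≡ 3 (mod 16). The only residue r in {0, …, 15} with r³ ≡ 3 (mod 16) is r = 11, so t ≡ 11 (mod 16).

[⇒] Suppose t ≡ 11 (mod 16). Write t = 16j + 11. Then (16j + 11)³ = 4096j³ + 8448j² + 5808j + 1331 = 16(256j³ + 528j² + 363j + 83) + 3, so t³ ≡ 3 (mod 16).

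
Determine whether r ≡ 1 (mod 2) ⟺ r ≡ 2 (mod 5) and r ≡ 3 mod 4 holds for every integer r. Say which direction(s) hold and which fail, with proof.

Only the converse holds.

(⟹) This fails: r = 1 gives 1 ≡ 1 (mod 2) but 1 ≡ 1 (mod 5), so the conjunction on the right does not hold.

(⟸) Conversely, if r ≡ 2 (mod 5) and r ≡ 3 (mod 4), then by the Chinese remainder theorem r ≡ 7 (mod 20). Since 7 ≡ 1 (mod 2) and 2 ∣ 20, we get r ≡ 1 (mod 2).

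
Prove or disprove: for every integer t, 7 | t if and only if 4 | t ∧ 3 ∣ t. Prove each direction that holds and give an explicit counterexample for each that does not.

Both directions fail.

[⇒] This fails: take t = 7. Certainly 7 ∣ 7, but 4 ∤ 7.

[⇐] This fails: take t = 12. Both 4 ∣ 12 and 3 ∣ 12, yet 12 is not a multiple of 7 (since 12 = 1·7 + 5), so 7 ∤ 12.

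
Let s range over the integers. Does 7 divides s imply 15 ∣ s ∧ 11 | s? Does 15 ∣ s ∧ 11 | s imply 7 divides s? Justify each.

Neither implication holds.

(⇒) This fails: take s = 7. Certainly 7 ∣ 7, but 15 ∤ 7.

(⇐) This fails: take s = 165. Both 15 ∣ 165 and 11 ∣ 165, yet 165 is not a multiple of 7 (since 165 = 23·7 + 4), so 7 ∤ 165.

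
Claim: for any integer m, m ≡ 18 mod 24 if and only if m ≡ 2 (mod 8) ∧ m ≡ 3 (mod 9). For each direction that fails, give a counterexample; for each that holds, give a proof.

(→) This fails: m = 18 gives 18 ≡ 18 (mod 24) but 18 ≡ 0 (mod 9), so the conjunction on the right does not hold.

(←) Conversely, if m ≡ 2 (mod 8) and m ≡ 3 (mod 9), then by the Chinese remainder theorem m ≡ 66 (mod 72). Since 66 ≡ 18 (mod 24) and 24 ∣ 72, we get m ≡ 18 (mod 24).

(⇒) fails; (⇐) holds.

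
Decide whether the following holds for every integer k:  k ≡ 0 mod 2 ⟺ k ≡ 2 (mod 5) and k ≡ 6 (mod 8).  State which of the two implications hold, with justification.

Only the converse holds.

(←) If k ≡ 2 (mod 5) and k ≡ 6 (mod 8), then by the Chinese remainder theorem k ≡ 22 (mod 40). Since 22 ≡ 0 (mod 2) and 2 ∣ 40, we get k ≡ 0 (mod 2).

(→) This fails: k = 0 gives 0 ≡ 0 (mod 2) but 0 ≡ 0 (mod 5), so the conjunction on the right does not hold.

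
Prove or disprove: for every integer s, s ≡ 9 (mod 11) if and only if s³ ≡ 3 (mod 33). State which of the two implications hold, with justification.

(⇒) fails; (⇐) holds.

(→) This fails: take s = 20. Then 20 ≡ 9 (mod 11), but 20³ = 8000 ≡ 14 (mod 33), not 3.

(←) Conversely, the residues r modulo 33 with r³ ≡ 3 (mod 33) are exactly {9}, and each is ≡ 9 (mod 11).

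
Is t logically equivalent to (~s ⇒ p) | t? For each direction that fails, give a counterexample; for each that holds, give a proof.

Only the forward implication holds.

[⇒] Assume the antecedent. If p is true, (~s ⇒ p) | t reduces to true regardless of the other variables. If p is false, the antecedent forces (p = F, s = F, t = T) or (p = F, s = T, t = T), and (~s ⇒ p) | t holds there. Either way (~s ⇒ p) | t holds.

[⇐] This fails. Under p = T, s = F, t = F, the left side is false but the right side is true.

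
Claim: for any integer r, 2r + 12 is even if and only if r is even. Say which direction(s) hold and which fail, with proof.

(⇒) This fails: take r = 1. Then 2r + 12 = 14, which is even, yet r = 1 is odd, not even.

(⇐) Suppose r is even. Since 2 is even, 2r is even for every r, so 2r + 12 has the same parity as 12, which is even. Hence 2r + 12 is even.

Only the reverse direction holds.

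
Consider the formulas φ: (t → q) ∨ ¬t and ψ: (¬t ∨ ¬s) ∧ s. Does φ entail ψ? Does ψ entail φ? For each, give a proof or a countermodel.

Only the converse holds.

[⇐] Assume the antecedent. If t is true, the antecedent cannot hold. If t is false, (t → q) ∨ ¬t reduces to true regardless of the other variables. Either way (t → q) ∨ ¬t holds.

[⇒] This fails. Under t = F, q = F, s = F, the left side is true but the right side is false.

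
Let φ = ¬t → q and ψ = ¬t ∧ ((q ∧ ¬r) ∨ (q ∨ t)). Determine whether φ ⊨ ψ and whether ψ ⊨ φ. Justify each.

Not equivalent: only (⇐) holds.

(⇒) This fails. Under r = F, q = F, t = T, the left side is true but the right side is false.

(⇐) Assume the antecedent. If r is true, the antecedent forces (r = T, q = T, t = F), and ¬t → q holds there. If r is false, the antecedent forces (r = F, q = T, t = F), and ¬t → q holds there. Either way ¬t → q holds.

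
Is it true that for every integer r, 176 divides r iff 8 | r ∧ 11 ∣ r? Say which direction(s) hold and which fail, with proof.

(⇐) This fails: take r = 88. Both 8 ∣ 88 and 11 ∣ 88, yet 88 is not a multiple of 176 (since 88 = 0·176 + 88), so 176 ∤ 88.

(⇒) If 176 ∣ r, write r = 176q. Since 176 = 22·8, r = 8·(22q), so 8 ∣ r; and since 176 = 16·11, r = 11·(16q), so 11 ∣ r.

Not equivalent: only (⇒) holds.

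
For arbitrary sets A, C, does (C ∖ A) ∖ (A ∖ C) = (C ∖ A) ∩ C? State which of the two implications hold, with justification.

(⟹) Let x ∈ (C ∖ A) ∖ (A ∖ C). Then x ∈ C and x ∉ A, from which x ∈ (C ∖ A) ∩ C.

(⟸) Let x ∈ (C ∖ A) ∩ C. Then x ∈ C and x ∉ A, from which x ∈ (C ∖ A) ∖ (A ∖ C).

Both inclusions hold.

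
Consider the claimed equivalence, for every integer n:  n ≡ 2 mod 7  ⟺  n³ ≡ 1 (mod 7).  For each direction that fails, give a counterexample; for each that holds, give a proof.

(→) Suppose n ≡ 2 mod 7. Write n = 7j + 2. Then (7j + 2)³ = 343j³ + 294j² + 84j + 8 = 7(49j³ + 42j² + 12j + 1) + 1, so n³ ≡ 1 (mod 7).

(←) This fails: take n = 1. Then 1³ = 1 ≡ 1 (mod 7), yet 1 ≡ 1 (mod 7), not 2.

(⇒) holds; (⇐) fails.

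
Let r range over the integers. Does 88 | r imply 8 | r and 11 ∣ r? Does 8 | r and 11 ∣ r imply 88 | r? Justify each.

(⟸) Suppose 8 ∣ r and 11 ∣ r. Any common multiple of 8 and 11 is a multiple of their lcm; here gcd(8, 11) = 1, so lcm(8, 11) = 8·11 = 88, so 88 ∣ r.

(⟹) If 88 ∣ r, write r = 88q. Since 88 = 11·8, r = 8·(11q), so 8 ∣ r; and since 88 = 8·11, r = 11·(8q), so 11 ∣ r.

Both directions hold; the statement is true.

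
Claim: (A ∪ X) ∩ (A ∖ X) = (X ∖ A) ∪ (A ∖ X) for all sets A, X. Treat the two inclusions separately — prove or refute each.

(⊆) holds; (⊇) fails.

(⟹) Let x ∈ (A ∪ X) ∩ (A ∖ X). Then x ∈ A and x ∉ X, from which x ∈ (X ∖ A) ∪ (A ∖ X).

(⟸) This inclusion fails. Take A = ∅, X = {1}; then 1 ∈ (X ∖ A) ∪ (A ∖ X) but 1 ∉ (A ∪ X) ∩ (A ∖ X).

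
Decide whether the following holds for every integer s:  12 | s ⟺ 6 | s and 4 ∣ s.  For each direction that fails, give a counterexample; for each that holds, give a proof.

(⟹) If 12 ∣ s, write s = 12q. Since 12 = 2·6, s = 6·(2q), so 6 ∣ s; and since 12 = 3·4, s = 4·(3q), so 4 ∣ s.

(⟸) Suppose 6 ∣ s and 4 ∣ s. Any common multiple of 6 and 4 is a multiple of their lcm; here lcm(6, 4) = 6·4/gcd(6, 4) = 24/2 = 12, so 12 ∣ s.

The biconditional holds.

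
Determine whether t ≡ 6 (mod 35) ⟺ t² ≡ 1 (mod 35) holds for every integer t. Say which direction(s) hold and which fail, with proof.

(⟹) Suppose t ≡ 6 (mod 35). Write t = 35j + 6. Then (35j + 6)² = 1225j² + 420j + 36 = 35(35j² + 12j + 1) + 1, so t² ≡ 1 (mod 35).

(⟸) This fails: take t = 1. Then 1² = 1 ≡ 1 (mod 35), yet 1 ≡ 1 (mod 35), not 6.

Only the forward implication holds.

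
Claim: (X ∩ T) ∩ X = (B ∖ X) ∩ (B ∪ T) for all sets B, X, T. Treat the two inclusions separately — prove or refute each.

Forward inclusion. This inclusion fails. Take B = ∅, X = {1}, T = {1}; then 1 ∈ (X ∩ T) ∩ X but 1 ∉ (B ∖ X) ∩ (B ∪ T).

Reverse inclusion. This inclusion fails. Take B = {1}, X = ∅, T = ∅; then 1 ∈ (B ∖ X) ∩ (B ∪ T) but 1 ∉ (X ∩ T) ∩ X.

Both inclusions fail.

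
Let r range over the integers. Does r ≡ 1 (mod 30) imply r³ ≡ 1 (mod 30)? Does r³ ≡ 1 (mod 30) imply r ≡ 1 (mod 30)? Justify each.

Both directions hold; the statement is true.

(⟹) Suppose r ≡ 1 (mod 30). Write r = 30j + 1. Then (30j + 1)³ = 27000j³ + 2700j² + 90j + 1 = 30(900j³ + 90j² + 3j) + 1, so r³ ≡ 1 (mod 30).

(⟸) Conversely, suppose r³ ≡ 1 (mod 30). The only residue r in {0, …, 29} with r³ ≡ 1 (mod 30) is r = 1, so r ≡ 1 (mod 30).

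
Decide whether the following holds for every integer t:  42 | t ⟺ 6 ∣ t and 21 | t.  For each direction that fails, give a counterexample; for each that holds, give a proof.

(⇒) If 42 ∣ t, write t = 42q. Since 42 = 7·6, t = 6·(7q), so 6 ∣ t; and since 42 = 2·21, t = 21·(2q), so 21 ∣ t.

(⇐) Suppose 6 ∣ t and 21 ∣ t. Any common multiple of 6 and 21 is a multiple of their lcm; here lcm(6, 21) = 6·21/gcd(6, 21) = 126/3 = 42, so 42 ∣ t.

Equivalent; both directions hold.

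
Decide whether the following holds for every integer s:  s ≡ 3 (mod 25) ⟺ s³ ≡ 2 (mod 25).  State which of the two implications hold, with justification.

Equivalent; both directions hold.

[⇒] Suppose s ≡ 3 (mod 25). Write s = 25j + 3. Then (25j + 3)³ = 15625j³ + 5625j² + 675j + 27 = 25(625j³ + 225j² + 27j + 1) + 2, so s³ ≡ 2 (mod 25).

[⇐] Conversely, suppose s³ ≡ 2 (mod 25). The only residue r in {0, …, 24} with r³ ≡ 2 (mod 25) is r = 3, so s ≡ 3 (mod 25).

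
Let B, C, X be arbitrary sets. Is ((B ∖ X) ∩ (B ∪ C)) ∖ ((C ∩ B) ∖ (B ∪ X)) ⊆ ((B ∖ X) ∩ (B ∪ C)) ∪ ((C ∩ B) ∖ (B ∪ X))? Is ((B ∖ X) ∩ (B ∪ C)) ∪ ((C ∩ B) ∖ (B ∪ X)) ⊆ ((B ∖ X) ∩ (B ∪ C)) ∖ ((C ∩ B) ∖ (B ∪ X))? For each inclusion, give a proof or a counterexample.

Both inclusions hold; the sets are equal.

Forward inclusion. Let x ∈ ((B ∖ X) ∩ (B ∪ C)) ∖ ((C ∩ B) ∖ (B ∪ X)). Then either x ∈ B and x ∉ C, X; or x ∈ B ∩ C and x ∉ X. In each case x ∈ ((B ∖ X) ∩ (B ∪ C)) ∪ ((C ∩ B) ∖ (B ∪ X)), so ((B ∖ X) ∩ (B ∪ C)) ∖ ((C ∩ B) ∖ (B ∪ X)) ⊆ ((B ∖ X) ∩ (B ∪ C)) ∪ ((C ∩ B) ∖ (B ∪ X)).

Reverse inclusion. Let x ∈ ((B ∖ X) ∩ (B ∪ C)) ∪ ((C ∩ B) ∖ (B ∪ X)). Then either x ∈ B and x ∉ C, X; or x ∈ B ∩ C and x ∉ X. In each case x ∈ ((B ∖ X) ∩ (B ∪ C)) ∖ ((C ∩ B) ∖ (B ∪ X)), so ((B ∖ X) ∩ (B ∪ C)) ∪ ((C ∩ B) ∖ (B ∪ X)) ⊆ ((B ∖ X) ∩ (B ∪ C)) ∖ ((C ∩ B) ∖ (B ∪ X)).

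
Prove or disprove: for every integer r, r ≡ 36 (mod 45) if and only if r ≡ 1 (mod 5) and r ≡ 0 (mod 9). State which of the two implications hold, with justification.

The biconditional holds.

(⇒) Suppose r ≡ 36 (mod 45); write r = 45j + 36. Since 5 ∣ 45, reducing mod 5 gives r ≡ 36 ≡ 1 (mod 5); since 9 ∣ 45, reducing mod 9 gives r ≡ 36 ≡ 0 (mod 9).

(⇐) Conversely, if r ≡ 1 (mod 5) and r ≡ 0 (mod 9), then by the Chinese remainder theorem r ≡ 36 (mod 45). This is exactly r ≡ 36 (mod 45).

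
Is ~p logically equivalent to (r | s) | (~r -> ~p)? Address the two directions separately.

(⇐) This fails. Under p = T, s = T, r = F, the left side is false but the right side is true.

(⇒) Assume the antecedent. If p is true, the antecedent cannot hold. If p is false, (r | s) | (~r -> ~p) reduces to true regardless of the other variables. Either way (r | s) | (~r -> ~p) holds.

Only the forward implication holds.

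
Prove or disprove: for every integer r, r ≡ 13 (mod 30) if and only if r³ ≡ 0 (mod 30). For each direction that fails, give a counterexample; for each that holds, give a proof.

Both directions fail.

(⟹) This fails: take r = 13. Then 13 ≡ 13 (mod 30), but 13³ = 2197 ≡ 7 (mod 30), not 0.

(⟸) This fails: take r = 0. Then 0³ = 0 ≡ 0 (mod 30), yet 0 ≡ 0 (mod 30), not 13.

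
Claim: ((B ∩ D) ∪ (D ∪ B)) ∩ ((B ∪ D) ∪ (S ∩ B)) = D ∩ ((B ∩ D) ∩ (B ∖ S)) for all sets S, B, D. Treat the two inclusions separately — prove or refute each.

(⊇) Let x ∈ D ∩ ((B ∩ D) ∩ (B ∖ S)). Then x ∈ B ∩ D and x ∉ S, from which x ∈ ((B ∩ D) ∪ (D ∪ B)) ∩ ((B ∪ D) ∪ (S ∩ B)).

(⊆) This inclusion fails. Take S = ∅, B = {1}, D = ∅; then 1 ∈ ((B ∩ D) ∪ (D ∪ B)) ∩ ((B ∪ D) ∪ (S ∩ B)) but 1 ∉ D ∩ ((B ∩ D) ∩ (B ∖ S)).

The sets are not equal: only the reverse inclusion holds.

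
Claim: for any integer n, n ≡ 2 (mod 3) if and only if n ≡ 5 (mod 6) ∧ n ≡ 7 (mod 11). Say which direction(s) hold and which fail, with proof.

The forward direction fails; the converse holds.

Forward direction. This fails: n = 2 gives 2 ≡ 2 (mod 3) but 2 ≡ 2 (mod 6), so the conjunction on the right does not hold.

Converse. If n ≡ 5 (mod 6) and n ≡ 7 (mod 11), then by the Chinese remainder theorem n ≡ 29 (mod 66). Since 29 ≡ 2 (mod 3) and 3 ∣ 66, we get n ≡ 2 (mod 3).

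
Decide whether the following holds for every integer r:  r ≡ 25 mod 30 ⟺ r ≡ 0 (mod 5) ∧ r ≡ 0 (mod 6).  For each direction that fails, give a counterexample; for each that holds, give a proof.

(⇒) This fails: r = 25 gives 25 ≡ 25 (mod 30) but 25 ≡ 1 (mod 6), so the conjunction on the right does not hold.

(⇐) This fails: r = 0 satisfies both congruences on the right (0 ≡ 0 mod 5 and 0 ≡ 0 mod 6) yet 0 ≡ 0 (mod 30), not 25.

Neither direction holds.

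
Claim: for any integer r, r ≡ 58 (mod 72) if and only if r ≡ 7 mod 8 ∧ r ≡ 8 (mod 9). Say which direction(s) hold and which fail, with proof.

Both directions fail.

(→) This fails: r = 58 gives 58 ≡ 58 (mod 72) but 58 ≡ 2 (mod 8), so the conjunction on the right does not hold.

(←) This fails: r = 71 satisfies both congruences on the right (71 ≡ 7 mod 8 and 71 ≡ 8 mod 9) yet 71 ≡ 71 (mod 72), not 58.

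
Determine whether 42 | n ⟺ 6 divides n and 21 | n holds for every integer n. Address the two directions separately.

Both implications hold.

[⇒] If 42 ∣ n, write n = 42q. Since 42 = 7·6, n = 6·(7q), so 6 ∣ n; and since 42 = 2·21, n = 21·(2q), so 21 ∣ n.

[⇐] Suppose 6 ∣ n and 21 ∣ n. Any common multiple of 6 and 21 is a multiple of their lcm; here lcm(6, 21) = 6·21/gcd(6, 21) = 126/3 = 42, so 42 ∣ n.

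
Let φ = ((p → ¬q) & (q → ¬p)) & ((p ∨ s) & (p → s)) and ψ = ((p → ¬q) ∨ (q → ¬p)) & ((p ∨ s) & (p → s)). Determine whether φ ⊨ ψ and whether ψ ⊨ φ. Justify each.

Both implications hold.

Forward direction. Assume the antecedent. If p is true, the antecedent forces (p = T, q = F, s = T), and the consequent holds there. If p is false, the antecedent forces (p = F, q = F, s = T) or (p = F, q = T, s = T), and the consequent holds there. Either way the consequent holds.

Converse. Assume the antecedent. If p is true, the antecedent forces (p = T, q = F, s = T), and the consequent holds there. If p is false, the antecedent forces (p = F, q = F, s = T) or (p = F, q = T, s = T), and the consequent holds there. Either way the consequent holds.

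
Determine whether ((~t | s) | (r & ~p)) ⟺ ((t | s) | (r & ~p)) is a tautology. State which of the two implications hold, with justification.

[⇒] This fails. Under p = F, t = F, r = F, s = F, the left side is true but the right side is false.

[⇐] This fails. Under p = F, t = T, r = F, s = F, the left side is false but the right side is true.

Neither implication holds.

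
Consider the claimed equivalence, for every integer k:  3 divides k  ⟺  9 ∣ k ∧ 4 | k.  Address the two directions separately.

(⇐) Suppose 9 ∣ k and 4 ∣ k. Any common multiple of 9 and 4 is a multiple of their lcm; here gcd(9, 4) = 1, so lcm(9, 4) = 9·4 = 36, so 36 ∣ k. Since 3 ∣ 36, it follows that 3 ∣ k.

(⇒) This fails: take k = 3. Certainly 3 ∣ 3, but 9 ∤ 3.

Not equivalent: only (⇐) holds.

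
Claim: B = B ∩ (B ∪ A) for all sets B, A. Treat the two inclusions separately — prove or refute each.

Reverse inclusion. Let x ∈ B ∩ (B ∪ A). Then either x ∈ B and x ∉ A; or x ∈ B ∩ A. In each case x ∈ B, so B ∩ (B ∪ A) ⊆ B.

Forward inclusion. Let x ∈ B. Then either x ∈ B and x ∉ A; or x ∈ B ∩ A. In each case x ∈ B ∩ (B ∪ A), so B ⊆ B ∩ (B ∪ A).

The two sets are equal.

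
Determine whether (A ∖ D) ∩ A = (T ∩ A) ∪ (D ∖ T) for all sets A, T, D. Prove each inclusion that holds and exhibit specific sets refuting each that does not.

(⟹) This inclusion fails. Take A = {1}, T = ∅, D = ∅; then 1 ∈ (A ∖ D) ∩ A but 1 ∉ (T ∩ A) ∪ (D ∖ T).

(⟸) This inclusion fails. Take A = ∅, T = ∅, D = {1}; then 1 ∈ (T ∩ A) ∪ (D ∖ T) but 1 ∉ (A ∖ D) ∩ A.

(⊆) fails and (⊇) fails.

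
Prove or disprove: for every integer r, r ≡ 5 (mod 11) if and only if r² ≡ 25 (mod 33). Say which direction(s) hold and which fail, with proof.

(⟹) This fails: take r = 27. Then 27 ≡ 5 (mod 11), but 27² = 729 ≡ 3 (mod 33), not 25.

(⟸) This fails: take r = 17. Then 17² = 289 ≡ 25 (mod 33), yet 17 ≡ 6 (mod 11), not 5.

Both directions fail.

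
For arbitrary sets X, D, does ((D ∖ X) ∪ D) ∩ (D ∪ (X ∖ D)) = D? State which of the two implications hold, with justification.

(⊆) Let x ∈ ((D ∖ X) ∪ D) ∩ (D ∪ (X ∖ D)). Then either x ∈ D and x ∉ X; or x ∈ X ∩ D. In each case x ∈ D, so ((D ∖ X) ∪ D) ∩ (D ∪ (X ∖ D)) ⊆ D.

(⊇) Let x ∈ D. Then either x ∈ D and x ∉ X; or x ∈ X ∩ D. In each case x ∈ ((D ∖ X) ∪ D) ∩ (D ∪ (X ∖ D)), so D ⊆ ((D ∖ X) ∪ D) ∩ (D ∪ (X ∖ D)).

Both inclusions hold.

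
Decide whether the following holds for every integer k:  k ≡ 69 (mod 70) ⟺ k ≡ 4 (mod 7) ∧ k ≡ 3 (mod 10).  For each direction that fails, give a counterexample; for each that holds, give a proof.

Forward direction. This fails: k = 69 gives 69 ≡ 69 (mod 70) but 69 ≡ 6 (mod 7), so the conjunction on the right does not hold.

Converse. This fails: k = 53 satisfies both congruences on the right (53 ≡ 4 mod 7 and 53 ≡ 3 mod 10) yet 53 ≡ 53 (mod 70), not 69.

Neither implication holds.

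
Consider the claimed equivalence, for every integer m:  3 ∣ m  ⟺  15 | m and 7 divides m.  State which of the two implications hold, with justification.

Not equivalent: only (⇐) holds.

[⇒] This fails: take m = 3. Certainly 3 ∣ 3, but 15 ∤ 3.

[⇐] Suppose 15 ∣ m and 7 ∣ m. Any common multiple of 15 and 7 is a multiple of their lcm; here gcd(15, 7) = 1, so lcm(15, 7) = 15·7 = 105, so 105 ∣ m. Since 3 ∣ 105, it follows that 3 ∣ m.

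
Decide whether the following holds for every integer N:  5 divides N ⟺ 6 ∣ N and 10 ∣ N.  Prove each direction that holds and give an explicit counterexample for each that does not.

Only the converse holds.

(⇒) This fails: take N = 5. Certainly 5 ∣ 5, but 6 ∤ 5.

(⇐) Suppose 6 ∣ N and 10 ∣ N. Any common multiple of 6 and 10 is a multiple of their lcm; here lcm(6, 10) = 6·10/gcd(6, 10) = 60/2 = 30, so 30 ∣ N. Since 5 ∣ 30, it follows that 5 ∣ N.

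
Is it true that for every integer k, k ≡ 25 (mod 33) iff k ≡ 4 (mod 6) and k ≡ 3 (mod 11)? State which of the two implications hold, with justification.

(⟹) This fails: k = 25 gives 25 ≡ 25 (mod 33) but 25 ≡ 1 (mod 6), so the conjunction on the right does not hold.

(⟸) Conversely, if k ≡ 4 (mod 6) and k ≡ 3 (mod 11), then by the Chinese remainder theorem k ≡ 58 (mod 66). Since 58 ≡ 25 (mod 33) and 33 ∣ 66, we get k ≡ 25 (mod 33).

Only the converse holds.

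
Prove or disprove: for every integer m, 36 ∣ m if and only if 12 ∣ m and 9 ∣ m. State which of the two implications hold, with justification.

Both implications hold.

[⇒] If 36 ∣ m, write m = 36q. Since 36 = 3·12, m = 12·(3q), so 12 ∣ m; and since 36 = 4·9, m = 9·(4q), so 9 ∣ m.

[⇐] Suppose 12 ∣ m and 9 ∣ m. Any common multiple of 12 and 9 is a multiple of their lcm; here lcm(12, 9) = 12·9/gcd(12, 9) = 108/3 = 36, so 36 ∣ m.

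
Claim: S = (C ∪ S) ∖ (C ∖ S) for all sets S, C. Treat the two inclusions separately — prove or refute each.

Both inclusions hold.

Forward inclusion. Let x ∈ S. Then either x ∈ S and x ∉ C; or x ∈ S ∩ C. In each case x ∈ (C ∪ S) ∖ (C ∖ S), so S ⊆ (C ∪ S) ∖ (C ∖ S).

Reverse inclusion. Let x ∈ (C ∪ S) ∖ (C ∖ S). Then either x ∈ S and x ∉ C; or x ∈ S ∩ C. In each case x ∈ S, so (C ∪ S) ∖ (C ∖ S) ⊆ S.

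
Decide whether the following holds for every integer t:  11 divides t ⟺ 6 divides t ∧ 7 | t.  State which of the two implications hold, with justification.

(⟹) This fails: take t = 11. Certainly 11 ∣ 11, but 6 ∤ 11.

(⟸) This fails: take t = 42. Both 6 ∣ 42 and 7 ∣ 42, yet 42 is not a multiple of 11 (since 42 = 3·11 + 9), so 11 ∤ 42.

Neither direction holds.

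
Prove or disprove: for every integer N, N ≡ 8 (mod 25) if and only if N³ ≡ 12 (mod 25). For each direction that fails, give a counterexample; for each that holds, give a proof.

Both directions hold.

(→) Suppose N ≡ 8 (mod 25). Write N = 25j + 8. Then (25j + 8)³ = 15625j³ + 15000j² + 4800j + 512 = 25(625j³ + 600j² + 192j + 20) + 12, so N³ ≡ 12 (mod 25).

(←) Conversely, suppose N³ ≡ 12 (mod 25). The only residue r in {0, …, 24} with r³ ≡ 12 (mod 25) is r = 8, so N ≡ 8 (mod 25).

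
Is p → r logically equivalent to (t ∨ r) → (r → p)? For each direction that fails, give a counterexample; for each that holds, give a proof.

(⟹) This fails. Under t = F, r = T, p = F, the left side is true but the right side is false.

(⟸) This fails. Under t = F, r = F, p = T, the left side is false but the right side is true.

(⇒) fails and (⇐) fails.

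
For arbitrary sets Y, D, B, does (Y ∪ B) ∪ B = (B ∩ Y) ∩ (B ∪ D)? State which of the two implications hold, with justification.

(⊆) fails; (⊇) holds.

(⟹) This inclusion fails. Take Y = {1}, D = ∅, B = ∅; then 1 ∈ (Y ∪ B) ∪ B but 1 ∉ (B ∩ Y) ∩ (B ∪ D).

(⟸) Let x ∈ (B ∩ Y) ∩ (B ∪ D). Then either x ∈ Y ∩ B and x ∉ D; or x ∈ Y ∩ D ∩ B. In each case x ∈ (Y ∪ B) ∪ B, so (B ∩ Y) ∩ (B ∪ D) ⊆ (Y ∪ B) ∪ B.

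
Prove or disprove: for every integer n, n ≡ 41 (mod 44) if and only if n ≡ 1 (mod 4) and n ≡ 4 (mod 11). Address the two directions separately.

[⇒] This fails: n = 41 gives 41 ≡ 41 (mod 44) but 41 ≡ 8 (mod 11), so the conjunction on the right does not hold.

[⇐] This fails: n = 37 satisfies both congruences on the right (37 ≡ 1 mod 4 and 37 ≡ 4 mod 11) yet 37 ≡ 37 (mod 44), not 41.

Both directions fail.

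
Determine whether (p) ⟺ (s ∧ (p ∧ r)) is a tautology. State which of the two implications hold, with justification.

Not equivalent: only (⇐) holds.

Converse. Assume the antecedent. If r is true, the antecedent forces (r = T, p = T, s = T), and p holds there. If r is false, the antecedent cannot hold. Either way p holds.

Forward direction. This fails. Under r = F, p = T, s = F, the left side is true but the right side is false.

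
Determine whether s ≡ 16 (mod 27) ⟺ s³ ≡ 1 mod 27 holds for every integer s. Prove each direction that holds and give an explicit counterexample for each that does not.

(⇒) fails and (⇐) fails.

(→) This fails: take s = 16. Then 16 ≡ 16 (mod 27), but 16³ = 4096 ≡ 19 (mod 27), not 1.

(←) This fails: take s = 1. Then 1³ = 1 ≡ 1 (mod 27), yet 1 ≡ 1 (mod 27), not 16.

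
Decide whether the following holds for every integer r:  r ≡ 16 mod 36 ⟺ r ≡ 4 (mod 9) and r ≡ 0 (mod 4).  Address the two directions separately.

Neither direction holds.

(⇒) This fails: r = 16 gives 16 ≡ 16 (mod 36) but 16 ≡ 7 (mod 9), so the conjunction on the right does not hold.

(⇐) This fails: r = 4 satisfies both congruences on the right (4 ≡ 4 mod 9 and 4 ≡ 0 mod 4) yet 4 ≡ 4 (mod 36), not 16.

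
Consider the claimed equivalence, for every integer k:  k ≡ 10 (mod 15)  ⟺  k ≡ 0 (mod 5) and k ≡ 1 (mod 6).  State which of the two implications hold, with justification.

(⇒) fails; (⇐) holds.

(→) This fails: k = 10 gives 10 ≡ 10 (mod 15) but 10 ≡ 4 (mod 6), so the conjunction on the right does not hold.

(←) Conversely, if k ≡ 0 (mod 5) and k ≡ 1 (mod 6), then by the Chinese remainder theorem k ≡ 25 (mod 30). Since 25 ≡ 10 (mod 15) and 15 ∣ 30, we get k ≡ 10 (mod 15).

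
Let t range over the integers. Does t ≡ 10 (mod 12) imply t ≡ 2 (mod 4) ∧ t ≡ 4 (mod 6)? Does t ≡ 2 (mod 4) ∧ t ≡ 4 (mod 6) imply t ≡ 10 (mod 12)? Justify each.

Both directions hold; the statement is true.

(→) Suppose t ≡ 10 (mod 12); write t = 12j + 10. Since 4 ∣ 12, reducing mod 4 gives t ≡ 10 ≡ 2 (mod 4); since 6 ∣ 12, reducing mod 6 gives t ≡ 10 ≡ 4 (mod 6).

(←) Conversely, if t ≡ 2 (mod 4) and t ≡ 4 (mod 6), then by the Chinese remainder theorem t ≡ 10 (mod 12). This is exactly t ≡ 10 (mod 12).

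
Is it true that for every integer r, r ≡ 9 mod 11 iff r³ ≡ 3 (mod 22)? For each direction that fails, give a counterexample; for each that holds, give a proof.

Only the converse holds.

(→) This fails: take r = 20. Then 20 ≡ 9 (mod 11), but 20³ = 8000 ≡ 14 (mod 22), not 3.

(←) Conversely, the residues r modulo 22 with r³ ≡ 3 (mod 22) are exactly {9}, and each is ≡ 9 (mod 11).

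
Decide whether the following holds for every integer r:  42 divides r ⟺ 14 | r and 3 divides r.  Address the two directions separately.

Forward direction. If 42 ∣ r, write r = 42q. Since 42 = 3·14, r = 14·(3q), so 14 ∣ r; and since 42 = 14·3, r = 3·(14q), so 3 ∣ r.

Converse. Suppose 14 ∣ r and 3 ∣ r. Any common multiple of 14 and 3 is a multiple of their lcm; here gcd(14, 3) = 1, so lcm(14, 3) = 14·3 = 42, so 42 ∣ r.

Both directions hold; the statement is true.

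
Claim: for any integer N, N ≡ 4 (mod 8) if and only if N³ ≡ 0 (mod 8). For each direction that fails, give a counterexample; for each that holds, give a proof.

(⇒) holds; (⇐) fails.

(⇒) Suppose N ≡ 4 (mod 8). Write N = 8j + 4. Then (8j + 4)³ = 512j³ + 768j² + 384j + 64 = 8(64j³ + 96j² + 48j + 8) + 0, so N³ ≡ 0 (mod 8).

(⇐) This fails: take N = 0. Then 0³ = 0 ≡ 0 (mod 8), yet 0 ≡ 0 (mod 8), not 4.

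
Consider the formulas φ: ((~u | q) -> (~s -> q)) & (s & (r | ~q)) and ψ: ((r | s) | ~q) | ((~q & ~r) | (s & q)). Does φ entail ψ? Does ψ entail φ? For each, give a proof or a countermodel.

(⟸) This fails. Under u = F, r = F, s = F, q = F, the left side is false but the right side is true.

(⟹) Assume the antecedent. If r is true, the consequent reduces to true regardless of the other variables. If r is false, the antecedent forces (u = F, r = F, s = T, q = F) or (u = T, r = F, s = T, q = F), and the consequent holds there. Either way the consequent holds.

(⇒) holds; (⇐) fails.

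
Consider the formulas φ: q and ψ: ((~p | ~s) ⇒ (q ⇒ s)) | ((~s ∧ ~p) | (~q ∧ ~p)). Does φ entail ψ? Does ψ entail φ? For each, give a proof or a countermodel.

(→) This fails. Under p = T, s = F, q = T, the left side is true but the right side is false.

(←) This fails. Under p = F, s = F, q = F, the left side is false but the right side is true.

Neither direction holds.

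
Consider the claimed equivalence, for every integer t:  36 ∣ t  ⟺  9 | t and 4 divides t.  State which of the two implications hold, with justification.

Both directions hold; the statement is true.

(⟹) If 36 ∣ t, write t = 36q. Since 36 = 4·9, t = 9·(4q), so 9 ∣ t; and since 36 = 9·4, t = 4·(9q), so 4 ∣ t.

(⟸) Suppose 9 ∣ t and 4 ∣ t. Any common multiple of 9 and 4 is a multiple of their lcm; here gcd(9, 4) = 1, so lcm(9, 4) = 9·4 = 36, so 36 ∣ t.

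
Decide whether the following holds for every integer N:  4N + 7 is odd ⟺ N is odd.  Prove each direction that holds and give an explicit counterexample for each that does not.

Not equivalent: only (⇐) holds.

[⇒] This fails: take N = 6. Then 4N + 7 = 31, which is odd, yet N = 6 is even, not odd.

[⇐] Suppose N is odd. Since 4 is even, 4N is even for every N, so 4N + 7 has the same parity as 7, which is odd. Hence 4N + 7 is odd.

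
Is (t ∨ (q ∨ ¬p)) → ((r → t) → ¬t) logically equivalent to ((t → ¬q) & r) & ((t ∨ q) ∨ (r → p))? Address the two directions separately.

(→) This fails. Under q = F, t = F, r = F, p = F, the left side is true but the right side is false.

(←) This fails. Under q = F, t = T, r = T, p = F, the left side is false but the right side is true.

(⇒) fails and (⇐) fails.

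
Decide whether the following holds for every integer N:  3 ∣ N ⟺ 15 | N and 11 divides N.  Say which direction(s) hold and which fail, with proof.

[⇒] This fails: take N = 3. Certainly 3 ∣ 3, but 15 ∤ 3.

[⇐] Suppose 15 ∣ N and 11 ∣ N. Any common multiple of 15 and 11 is a multiple of their lcm; here gcd(15, 11) = 1, so lcm(15, 11) = 15·11 = 165, so 165 ∣ N. Since 3 ∣ 165, it follows that 3 ∣ N.

(⇒) fails; (⇐) holds.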